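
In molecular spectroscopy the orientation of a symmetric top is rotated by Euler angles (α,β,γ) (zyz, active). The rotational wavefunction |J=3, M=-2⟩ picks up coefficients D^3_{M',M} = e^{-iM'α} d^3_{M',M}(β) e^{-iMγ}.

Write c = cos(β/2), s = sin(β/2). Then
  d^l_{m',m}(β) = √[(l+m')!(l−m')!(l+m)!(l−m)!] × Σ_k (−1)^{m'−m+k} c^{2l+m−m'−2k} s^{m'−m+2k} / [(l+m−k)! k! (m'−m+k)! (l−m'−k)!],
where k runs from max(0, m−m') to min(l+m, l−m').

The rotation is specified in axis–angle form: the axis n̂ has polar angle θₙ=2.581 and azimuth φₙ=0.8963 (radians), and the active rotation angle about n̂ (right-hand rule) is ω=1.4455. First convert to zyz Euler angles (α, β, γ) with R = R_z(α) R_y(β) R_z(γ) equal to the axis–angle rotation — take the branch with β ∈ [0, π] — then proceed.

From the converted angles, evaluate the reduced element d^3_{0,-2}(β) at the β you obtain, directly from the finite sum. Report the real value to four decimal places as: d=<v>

Axis–angle → zyz. n̂ = (sinθₙcosφₙ, sinθₙsinφₙ, cosθₙ) = (+0.332041, +0.415260, -0.846940), ω = 1.4455.
R = I cosω + sinω [n̂]ₓ + (1−cosω) n̂n̂ᵀ gives
  R = [+0.221442, +0.960953, +0.165929; -0.719648, +0.275860, -0.637187; -0.658080, +0.021690, +0.752635]
β = atan2(√(R₁₃²+R₂₃²), R₃₃) = 0.718741; α = atan2(R₂₃, R₁₃) mod 2π = 4.967140; γ = atan2(R₃₂, −R₃₁) mod 2π = 0.032947
d^3_{0,-2}(β=0.7187) via the finite sum:
c=cos(0.718741/2)=0.936118, s=sin(0.718741/2)=0.351685; N=√[6·6·1·120]=65.726707
Admissible k: 0..1 (factorial args all ≥0)
  k=0: (−1)^2·65.7267/(12)·0.9361^4·0.3517^2 = +0.520225
  k=1: (−1)^3·65.7267/(12)·0.9361^2·0.3517^4 = -0.073424
d^3_{0,-2}(0.7187) = +0.520225 -0.073424 = +0.446801

d=0.4468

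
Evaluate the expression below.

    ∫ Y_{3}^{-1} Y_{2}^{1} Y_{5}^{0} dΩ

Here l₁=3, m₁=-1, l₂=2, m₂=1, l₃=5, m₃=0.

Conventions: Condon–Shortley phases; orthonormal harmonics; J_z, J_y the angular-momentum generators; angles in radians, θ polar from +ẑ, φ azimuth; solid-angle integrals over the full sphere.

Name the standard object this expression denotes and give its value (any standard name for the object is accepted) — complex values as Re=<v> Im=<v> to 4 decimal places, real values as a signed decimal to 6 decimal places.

This is a Gaunt coefficient — the integral of a triple product of spherical harmonics over the sphere.
Rules hold: Σm=0, L=10 even, 1≤5≤5.
N = 7·5·11 = 385
Δ = 0!·6!·4!/11! = 1/2310
Racah Σ t=0..0: t=0:+1/144 = 1/144
⇒ 3j(3 2 5; 0 0 0)² = 10/231, sgn -1
Racah Σ t=0..0: t=0:+1/288 = 1/288
⇒ 3j(3 2 5; -1 1 0)² = 5/231, sgn -1
4πI² = N·(3j₀)²·(3jₘ)² = 250/693
I = +1·√(0.36075/4π) = 0.16943318

Gaunt coefficient, +0.169433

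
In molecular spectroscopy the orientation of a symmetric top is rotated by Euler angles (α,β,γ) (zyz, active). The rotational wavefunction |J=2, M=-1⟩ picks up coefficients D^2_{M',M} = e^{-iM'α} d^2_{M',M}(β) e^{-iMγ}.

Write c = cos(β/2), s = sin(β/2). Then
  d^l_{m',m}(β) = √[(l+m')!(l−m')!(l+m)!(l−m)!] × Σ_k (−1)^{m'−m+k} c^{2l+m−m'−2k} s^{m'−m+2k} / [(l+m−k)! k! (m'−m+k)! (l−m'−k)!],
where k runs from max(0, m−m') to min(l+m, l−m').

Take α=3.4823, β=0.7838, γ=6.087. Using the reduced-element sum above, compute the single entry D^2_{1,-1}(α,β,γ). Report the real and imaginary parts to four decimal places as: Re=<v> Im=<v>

Re=-0.3029 Im=0.1803

Split into d^2_{1,-1}(β=0.7838) × two z-phases.
c=cos(0.783800/2)=0.924185, s=sin(0.783800/2)=0.381945; N=√[6·1·1·6]=6.000000
Admissible k: 0..1 (factorial args all ≥0)
  k=0: (−1)^2·6.0000/(2)·0.9242^2·0.3819^2 = +0.373801
  k=1: (−1)^3·6.0000/(6)·0.9242^0·0.3819^4 = -0.021282
d^2_{1,-1}(0.7838) = +0.373801 -0.021282 = +0.352520
D = (-0.942519+0.334154i)·(+0.352520)·(+0.980817-0.194929i) = -0.302921+0.180303i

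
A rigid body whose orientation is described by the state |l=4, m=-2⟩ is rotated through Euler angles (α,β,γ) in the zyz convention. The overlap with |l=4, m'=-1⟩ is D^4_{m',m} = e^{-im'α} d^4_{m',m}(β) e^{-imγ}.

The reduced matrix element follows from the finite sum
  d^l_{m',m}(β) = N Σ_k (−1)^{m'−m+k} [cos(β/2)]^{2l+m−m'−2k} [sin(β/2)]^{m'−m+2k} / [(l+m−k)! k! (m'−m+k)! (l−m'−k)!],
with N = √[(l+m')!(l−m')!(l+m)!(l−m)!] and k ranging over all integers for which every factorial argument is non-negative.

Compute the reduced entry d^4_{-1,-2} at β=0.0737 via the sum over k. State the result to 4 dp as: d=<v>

d=-0.1545

d^4_{-1,-2}(β=0.0737) via the finite sum:
Half-angle: c=0.999321, s=0.036842. N=√(6·120·2·720)=1018.233765
k: max(0,(-2)−(-1))=0 … min(4+(-2),4−(-1))=2
  k=0: (−1)^1·1018.2338/(240)·0.9993^7·0.0368^1 = -0.155565
  k=1: (−1)^2·1018.2338/(48)·0.9993^5·0.0368^3 = +0.001057
  k=2: (−1)^3·1018.2338/(72)·0.9993^3·0.0368^5 = -0.000001
d^4_{-1,-2}(0.0737) = -0.155565 +0.001057 -0.000001 = -0.154508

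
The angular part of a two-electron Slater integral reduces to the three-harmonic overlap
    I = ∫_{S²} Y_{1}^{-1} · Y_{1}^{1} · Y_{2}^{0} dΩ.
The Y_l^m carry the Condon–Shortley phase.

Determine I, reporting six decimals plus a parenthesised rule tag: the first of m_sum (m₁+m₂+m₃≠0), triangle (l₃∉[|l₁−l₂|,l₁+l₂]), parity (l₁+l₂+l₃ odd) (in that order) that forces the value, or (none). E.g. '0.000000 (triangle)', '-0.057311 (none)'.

Checks pass: Σm=0; 4 even; l₃=2∈[0,2].
(2·1+1)(2·1+1)(2·2+1) = 45
Δ: 0! 2! 2! / 5! → 1/30
sum: t=0:+1/1 = 1/1
3j²(1 1 2; 0 0 0) = Δ·Π!·Σ² = 2/15  (sign +1)
sum: t=0:+1/4 = 1/4
3j²(1 1 2; -1 1 0) = Δ·Π!·Σ² = 1/30  (sign +1)
combine: 4πI² = 45·2/15·1/30 = 1/5
take √, sign +1: I = 0.12615663
No selection rule forces the value: the integral is nonzero (none).

0.126157 (none)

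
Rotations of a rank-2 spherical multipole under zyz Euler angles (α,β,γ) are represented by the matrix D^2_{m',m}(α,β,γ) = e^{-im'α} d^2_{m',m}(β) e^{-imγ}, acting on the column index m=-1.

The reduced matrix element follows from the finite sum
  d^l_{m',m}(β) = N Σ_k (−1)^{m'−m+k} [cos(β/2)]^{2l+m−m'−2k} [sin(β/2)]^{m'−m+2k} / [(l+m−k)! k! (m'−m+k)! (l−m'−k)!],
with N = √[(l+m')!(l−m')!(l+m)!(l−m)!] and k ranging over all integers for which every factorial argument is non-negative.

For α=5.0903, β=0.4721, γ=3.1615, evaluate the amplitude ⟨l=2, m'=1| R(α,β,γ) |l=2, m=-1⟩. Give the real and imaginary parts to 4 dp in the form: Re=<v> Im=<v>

First d^2_{1,-1}(β=0.4721), then the phase factors e^{-i(1)α} and e^{-i(-1)γ}:
With c≡cos(β/2)=0.972269 and s≡sin(β/2)=0.233864, N=[6·1·1·6]^{1/2}=6.000000
k: max(0,(-1)−(1))=0 … min(2+(-1),2−(1))=1
  k=0: (−1)^2·6.0000/(2)·0.9723^2·0.2339^2 = +0.155103
  k=1: (−1)^3·6.0000/(6)·0.9723^0·0.2339^4 = -0.002991
d^2_{1,-1}(0.4721) = +0.155103 -0.002991 = +0.152112
Phases: e^{-i·(1)·5.0903}=+0.368980+0.929437i, e^{-i·(-1)·3.1615}=-0.999802-0.019906i ⇒ D=-0.053301-0.142468i

Re=-0.0533 Im=-0.1425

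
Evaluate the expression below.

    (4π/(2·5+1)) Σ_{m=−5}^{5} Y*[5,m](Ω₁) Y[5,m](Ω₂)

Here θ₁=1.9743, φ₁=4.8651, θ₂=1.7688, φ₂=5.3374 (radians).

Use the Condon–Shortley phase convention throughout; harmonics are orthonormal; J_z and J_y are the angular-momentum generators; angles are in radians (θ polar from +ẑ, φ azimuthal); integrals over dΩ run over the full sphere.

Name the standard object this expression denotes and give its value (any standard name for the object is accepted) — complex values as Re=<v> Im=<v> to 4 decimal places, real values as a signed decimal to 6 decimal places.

This sum is the spherical-harmonic addition theorem: it equals the Legendre polynomial P_l(cos γ) of the angle γ between the two directions.
Addition theorem: P_5(cos γ) = (4π/11) Σ_m Y*_{lm}(Ω₁) Y_{lm}(Ω₂), m = −5…5:
  [-5]  conj(Y_{5,-5})(Ω₁) = (0.211174, -0.220607) ; Y_{5,-5}(Ω₂) = (0.006954, -0.420469) ; Δ = (-0.091290, -0.090326)
  [-4]  conj(Y_{5,-4})(Ω₁) = (-0.337737, -0.236475) ; Y_{5,-4}(Ω₂) = (0.213757, 0.159666) ; Δ = (-0.034436, -0.104473)
  [-3]  conj(Y_{5,-3})(Ω₁) = (-0.046123, 0.093531) ; Y_{5,-3}(Ω₂) = (0.202746, -0.063659) ; Δ = (-0.003397, 0.021899)
  [-2]  conj(Y_{5,-2})(Ω₁) = (-0.288528, -0.090969) ; Y_{5,-2}(Ω₂) = (-0.089318, 0.268829) ; Δ = (0.050226, -0.069439)
  [-1]  conj(Y_{5,-1})(Ω₁) = (-0.029539, 0.191924) ; Y_{5,-1}(Ω₂) = (0.089977, 0.124708) ; Δ = (-0.026592, 0.013585)
  [+0]  conj(Y_{5,0})(Ω₁) = (-0.261999, -0.000000) ; Y_{5,0}(Ω₂) = (-0.284939, 0.000000) ; Δ = (0.074654, 0.000000)
  [+1]  conj(Y_{5,1})(Ω₁) = (0.029539, 0.191924) ; Y_{5,1}(Ω₂) = (-0.089977, 0.124708) ; Δ = (-0.026592, -0.013585)
  [+2]  conj(Y_{5,2})(Ω₁) = (-0.288528, 0.090969) ; Y_{5,2}(Ω₂) = (-0.089318, -0.268829) ; Δ = (0.050226, 0.069439)
  [+3]  conj(Y_{5,3})(Ω₁) = (0.046123, 0.093531) ; Y_{5,3}(Ω₂) = (-0.202746, -0.063659) ; Δ = (-0.003397, -0.021899)
  [+4]  conj(Y_{5,4})(Ω₁) = (-0.337737, 0.236475) ; Y_{5,4}(Ω₂) = (0.213757, -0.159666) ; Δ = (-0.034436, 0.104473)
  [+5]  conj(Y_{5,5})(Ω₁) = (-0.211174, -0.220607) ; Y_{5,5}(Ω₂) = (-0.006954, -0.420469) ; Δ = (-0.091290, 0.090326)
Σ over m = (-0.136326, 0.000000); ×(4π/11) → (-0.155738, 0.000000). Real part: -0.155738

Legendre polynomial (addition theorem), -0.155738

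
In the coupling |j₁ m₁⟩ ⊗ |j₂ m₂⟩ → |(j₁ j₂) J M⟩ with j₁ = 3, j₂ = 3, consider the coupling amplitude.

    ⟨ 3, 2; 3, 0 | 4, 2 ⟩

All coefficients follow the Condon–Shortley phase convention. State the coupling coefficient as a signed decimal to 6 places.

j₁+j₂−J=2  J+j₁−j₂=4  J−j₁+j₂=4  j₁+j₂+J+1=11
(j₁±m₁, j₂±m₂, J±M) = (5,1,3,3,6,2)
P² = 124416/77
sum k=0..1:
  [0] +1/72 = 1/72
  [1] −1/96 = -1/96
S = 1/288
C² = P²·S² = 3/154 ; C = +0.139573

+√(3/154) = +0.139573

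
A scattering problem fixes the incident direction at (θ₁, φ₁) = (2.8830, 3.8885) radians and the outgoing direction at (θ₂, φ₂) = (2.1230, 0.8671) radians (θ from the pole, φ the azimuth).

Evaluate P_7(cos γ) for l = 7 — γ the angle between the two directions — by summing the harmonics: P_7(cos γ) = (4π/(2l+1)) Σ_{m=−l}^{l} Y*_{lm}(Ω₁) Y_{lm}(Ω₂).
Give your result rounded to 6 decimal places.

Term-by-term m-sum for l=7 (normalisation 4π/15 = 0.837758):
  term(m=-7) = -0.000004+0.000004i   from Y*(Ω₁)=-0.000018+0.000031i, Y(Ω₂)=+0.158439+0.034348i
  term(m=-6) = +0.000142-0.000125i   from Y*(Ω₁)=+0.000116+0.000492i, Y(Ω₂)=-0.175965-0.329733i
  term(m=-5) = -0.001561+0.001070i   from Y*(Ω₁)=+0.003710+0.002500i, Y(Ω₂)=-0.155669+0.393293i
  term(m=-4) = +0.002873-0.001499i   from Y*(Ω₁)=+0.027431-0.004257i, Y(Ω₂)=+0.110556-0.037474i
  term(m=-3) = +0.033917-0.012789i   from Y*(Ω₁)=+0.076075-0.096039i, Y(Ω₂)=+0.253713+0.152184i
  term(m=-2) = -0.094164+0.023082i   from Y*(Ω₁)=-0.028223-0.365897i, Y(Ω₂)=-0.042977-0.260665i
  term(m=-1) = -0.124063+0.014984i   from Y*(Ω₁)=-0.467648-0.432965i, Y(Ω₂)=+0.126874-0.149505i
  term(m=+0) = +0.082714+0.000000i   from Y*(Ω₁)=-0.283547-0.000000i, Y(Ω₂)=-0.291713+0.000000i
  term(m=+1) = -0.124063-0.014984i   from Y*(Ω₁)=+0.467648-0.432965i, Y(Ω₂)=-0.126874-0.149505i
  term(m=+2) = -0.094164-0.023082i   from Y*(Ω₁)=-0.028223+0.365897i, Y(Ω₂)=-0.042977+0.260665i
  term(m=+3) = +0.033917+0.012789i   from Y*(Ω₁)=-0.076075-0.096039i, Y(Ω₂)=-0.253713+0.152184i
  term(m=+4) = +0.002873+0.001499i   from Y*(Ω₁)=+0.027431+0.004257i, Y(Ω₂)=+0.110556+0.037474i
  term(m=+5) = -0.001561-0.001070i   from Y*(Ω₁)=-0.003710+0.002500i, Y(Ω₂)=+0.155669+0.393293i
  term(m=+6) = +0.000142+0.000125i   from Y*(Ω₁)=+0.000116-0.000492i, Y(Ω₂)=-0.175965+0.329733i
  term(m=+7) = -0.000004-0.000004i   from Y*(Ω₁)=+0.000018+0.000031i, Y(Ω₂)=-0.158439+0.034348i
Total Σ_m = -0.283004+0.000000i. Multiply by 0.837758: -0.237089+0.000000i. P_7(cos γ) = -0.237089

-0.237089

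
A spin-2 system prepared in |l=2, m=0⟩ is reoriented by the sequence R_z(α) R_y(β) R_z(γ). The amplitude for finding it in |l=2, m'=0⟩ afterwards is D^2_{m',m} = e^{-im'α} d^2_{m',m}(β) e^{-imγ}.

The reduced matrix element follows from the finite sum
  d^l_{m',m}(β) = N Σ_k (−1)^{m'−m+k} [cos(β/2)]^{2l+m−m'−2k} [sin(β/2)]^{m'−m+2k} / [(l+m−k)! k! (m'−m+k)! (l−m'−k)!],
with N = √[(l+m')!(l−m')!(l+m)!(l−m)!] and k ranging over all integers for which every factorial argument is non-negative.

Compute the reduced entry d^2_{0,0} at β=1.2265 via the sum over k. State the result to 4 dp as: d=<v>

d=-0.3291

d^2_{0,0}(β=1.2265) via the finite sum:
With c≡cos(β/2)=0.817782 and s≡sin(β/2)=0.575528, N=[2·2·2·2]^{1/2}=4.000000
The bounds max(0,m−m')=0 and min(l+m,l−m')=2 give 3 terms
  k=0: (−1)^0·4.0000/(4)·0.8178^4·0.5755^0 = +0.447250
  k=1: (−1)^1·4.0000/(1)·0.8178^2·0.5755^2 = -0.886071
  k=2: (−1)^2·4.0000/(4)·0.8178^0·0.5755^4 = +0.109715
d^2_{0,0}(1.2265) = +0.447250 -0.886071 +0.109715 = -0.329106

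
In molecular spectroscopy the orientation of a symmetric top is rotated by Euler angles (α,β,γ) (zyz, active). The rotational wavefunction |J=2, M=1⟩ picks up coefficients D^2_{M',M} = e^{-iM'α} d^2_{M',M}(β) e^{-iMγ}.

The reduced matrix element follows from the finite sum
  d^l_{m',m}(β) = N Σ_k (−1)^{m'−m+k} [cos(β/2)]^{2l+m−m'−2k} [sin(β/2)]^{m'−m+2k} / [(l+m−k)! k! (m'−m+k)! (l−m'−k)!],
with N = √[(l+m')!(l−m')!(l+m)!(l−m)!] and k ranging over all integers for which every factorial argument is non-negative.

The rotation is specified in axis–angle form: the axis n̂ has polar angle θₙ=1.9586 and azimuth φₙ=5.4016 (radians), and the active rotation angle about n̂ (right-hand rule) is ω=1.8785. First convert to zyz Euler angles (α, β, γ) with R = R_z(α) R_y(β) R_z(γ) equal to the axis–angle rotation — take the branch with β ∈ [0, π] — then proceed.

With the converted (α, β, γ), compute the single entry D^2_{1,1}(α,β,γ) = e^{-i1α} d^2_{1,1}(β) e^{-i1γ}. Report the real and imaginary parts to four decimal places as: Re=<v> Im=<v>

Axis–angle → zyz. n̂ = (sinθₙcosφₙ, sinθₙsinφₙ, cosθₙ) = (+0.588706, -0.714439, -0.378156), ω = 1.8785.
R = I cosω + sinω [n̂]ₓ + (1−cosω) n̂n̂ᵀ gives
  R = [+0.148671, -0.187586, -0.970932; -0.908375, +0.362145, -0.209059; +0.390835, +0.913051, -0.116558]
β = atan2(√(R₁₃²+R₂₃²), R₃₃) = 1.687620; α = atan2(R₂₃, R₁₃) mod 2π = 3.353673; γ = atan2(R₃₂, −R₃₁) mod 2π = 1.975250
D^2_{1,1}(3.3537,1.6876,1.9753) = e^{-i·1·3.3537}·d^2_{1,1}(1.6876)·e^{-i·1·1.9753}. Compute d first:
Half-angle: c=0.664621, s=0.747181. N=√(6·1·6·1)=6.000000
k: max(0,(1)−(1))=0 … min(2+(1),2−(1))=1
  k=0: (−1)^0·6.0000/(6)·0.6646^4·0.7472^0 = +0.195118
  k=1: (−1)^1·6.0000/(2)·0.6646^2·0.7472^2 = -0.739811
d^2_{1,1}(1.6876) = +0.195118 -0.739811 = -0.544693
Attach z-rotation phases: D = e^{-i(1)(3.3537)}·(-0.544693)·e^{-i(1)(1.9753)} = -0.314947-0.444408i

Re=-0.3149 Im=-0.4444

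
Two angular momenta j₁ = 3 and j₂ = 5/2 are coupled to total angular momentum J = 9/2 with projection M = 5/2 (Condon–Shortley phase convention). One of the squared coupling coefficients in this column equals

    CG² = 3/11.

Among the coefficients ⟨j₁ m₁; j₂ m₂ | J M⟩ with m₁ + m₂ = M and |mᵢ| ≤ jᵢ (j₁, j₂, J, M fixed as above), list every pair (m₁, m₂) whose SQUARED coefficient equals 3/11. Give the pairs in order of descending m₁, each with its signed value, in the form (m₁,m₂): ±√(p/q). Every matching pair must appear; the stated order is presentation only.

(3,-1/2): +√(3/11)

Admissible pairs with m₁+m₂ = M = 5/2: (0,5/2), (1,3/2), (2,1/2), (3,-1/2)
  (m₁,m₂)=(3,-1/2): CG² = 3/11, CG = +√(3/11)   ← matches the target
  (m₁,m₂)=(2,1/2): CG² = 49/198, CG = +√(49/198)
  (m₁,m₂)=(1,3/2): CG² = 10/99, CG = −√(10/99)
  (m₁,m₂)=(0,5/2): CG² = 25/66, CG = −√(25/66)
Pairs with CG² = 3/11: (3,-1/2): +√(3/11)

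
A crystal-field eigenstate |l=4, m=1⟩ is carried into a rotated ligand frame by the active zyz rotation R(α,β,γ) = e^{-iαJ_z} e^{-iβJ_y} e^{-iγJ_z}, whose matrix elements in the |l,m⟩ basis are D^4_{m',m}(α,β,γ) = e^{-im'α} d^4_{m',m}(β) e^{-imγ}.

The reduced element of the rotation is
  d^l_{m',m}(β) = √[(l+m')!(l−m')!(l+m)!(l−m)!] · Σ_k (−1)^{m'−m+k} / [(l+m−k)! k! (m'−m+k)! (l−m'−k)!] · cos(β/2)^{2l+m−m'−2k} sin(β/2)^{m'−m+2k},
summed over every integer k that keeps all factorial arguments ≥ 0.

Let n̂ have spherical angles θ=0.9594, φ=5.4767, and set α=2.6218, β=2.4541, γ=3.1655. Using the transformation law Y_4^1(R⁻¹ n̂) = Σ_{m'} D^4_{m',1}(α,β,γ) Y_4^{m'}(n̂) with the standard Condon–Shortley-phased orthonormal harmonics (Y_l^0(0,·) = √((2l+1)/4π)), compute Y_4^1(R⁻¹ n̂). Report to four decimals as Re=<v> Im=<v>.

Re=-0.3553 Im=-0.3231

Need the full column D^4_{m',1} for m'=−4..4 at α=2.6218, β=2.4541, γ=3.1655.
cos(β/2)=0.337017, sin(β/2)=0.941499
d^4_{-4,1}: single k=5 term ⇒ +0.211908;  D = +0.107543+0.182590i
d^4_{-3,1}: k∈[4..5] ⇒ +0.134092 -0.627901 = -0.493809;  D = +0.006167+0.493770i
d^4_{-2,1}: k∈[3..5] ⇒ +0.051313 -0.600702 +0.937617 = +0.388229;  D = -0.188610+0.339335i
d^4_{-1,1}: k∈[2..5] ⇒ +0.012988 -0.304092 +1.186622 -0.617387 = +0.278130;  D = +0.238024-0.143878i
d^4_{0,1}: k∈[1..4] ⇒ +0.002079 -0.097360 +0.759834 -0.988335 = -0.323782;  D = +0.323690-0.007740i
d^4_{1,1}: k∈[0..3] ⇒ +0.000166 -0.019482 +0.304092 -0.791081 = -0.506305;  D = -0.445319-0.240905i
d^4_{2,1}: k∈[0..2] ⇒ -0.001972 +0.076970 -0.400468 = -0.325470;  D = +0.171537+0.276597i
d^4_{3,1}: k∈[0..1] ⇒ +0.010309 -0.134092 = -0.123783;  D = -0.004372-0.123706i
d^4_{4,1}: single k=0 term ⇒ -0.027152;  D = -0.012646+0.024028i
Y_4^{m'}(θ=0.9594,φ=5.4767) and Σ D·Y over m':
  (+0.1075+0.1826i)·(-0.1982-0.0168i)  (+0.0062+0.4938i)·(-0.2960+0.2607i)  (-0.1886+0.3393i)·(-0.0124+0.2928i)  (+0.2380-0.1439i)·(-0.1067-0.1113i)  (+0.3237-0.0077i)·(-0.3263+0.0000i)  (-0.4453-0.2409i)·(+0.1067-0.1113i)  (+0.1715+0.2766i)·(-0.0124-0.2928i)  (-0.0044-0.1237i)·(+0.2960+0.2607i)  (-0.0126+0.0240i)·(-0.1982+0.0168i)
Y_4^1(R⁻¹ n̂) = -0.355330-0.323091i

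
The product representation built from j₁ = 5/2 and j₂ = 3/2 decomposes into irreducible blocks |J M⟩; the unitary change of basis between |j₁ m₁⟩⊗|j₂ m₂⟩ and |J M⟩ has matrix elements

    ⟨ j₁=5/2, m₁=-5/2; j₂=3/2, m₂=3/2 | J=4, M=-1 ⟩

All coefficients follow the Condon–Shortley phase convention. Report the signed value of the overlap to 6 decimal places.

j₁+j₂−J=0  J+j₁−j₂=5  J−j₁+j₂=3  j₁+j₂+J+1=9
(j₁±m₁, j₂±m₂, J±M) = (0,5,3,0,3,5)
P² = 64800/7
sum k=0..0:
  [0] +1/720 = 1/720
S = 1/720
C² = P²·S² = 1/56 ; C = +0.133631

+√(1/56) ≈ +0.133631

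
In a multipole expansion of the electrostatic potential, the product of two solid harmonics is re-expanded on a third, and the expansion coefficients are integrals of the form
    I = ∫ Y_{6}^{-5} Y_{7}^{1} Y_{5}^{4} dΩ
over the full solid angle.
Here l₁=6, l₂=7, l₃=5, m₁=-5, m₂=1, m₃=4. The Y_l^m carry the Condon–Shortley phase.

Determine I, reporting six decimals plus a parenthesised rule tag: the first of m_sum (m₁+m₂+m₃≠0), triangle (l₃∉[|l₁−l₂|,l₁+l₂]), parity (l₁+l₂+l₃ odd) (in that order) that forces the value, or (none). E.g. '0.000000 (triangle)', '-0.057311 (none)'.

-0.122102 (none)

Rules hold: Σm=0, L=18 even, 1≤5≤13.
N = 13·15·11 = 2145
Δ = 8!·4!·6!/19! = 1/174594420
Racah Σ t=2..6: t=2:+1/4147200 t=3:−1/207360 t=4:+1/82944 t=5:−1/207360 t=6:+1/4147200 = 1/345600
⇒ 3j(6 7 5; 0 0 0)² = 420/46189, sgn -1
Racah Σ t=7..8: t=7:−1/14515200 t=8:+1/174182400 = -11/174182400
⇒ 3j(6 7 5; -5 1 4)² = 121/12597, sgn +1
4πI² = N·(3j₀)²·(3jₘ)² = 254100/1356277
I = -1·√(0.187351/4π) = -0.12210212
No selection rule forces the value: the integral is nonzero (none).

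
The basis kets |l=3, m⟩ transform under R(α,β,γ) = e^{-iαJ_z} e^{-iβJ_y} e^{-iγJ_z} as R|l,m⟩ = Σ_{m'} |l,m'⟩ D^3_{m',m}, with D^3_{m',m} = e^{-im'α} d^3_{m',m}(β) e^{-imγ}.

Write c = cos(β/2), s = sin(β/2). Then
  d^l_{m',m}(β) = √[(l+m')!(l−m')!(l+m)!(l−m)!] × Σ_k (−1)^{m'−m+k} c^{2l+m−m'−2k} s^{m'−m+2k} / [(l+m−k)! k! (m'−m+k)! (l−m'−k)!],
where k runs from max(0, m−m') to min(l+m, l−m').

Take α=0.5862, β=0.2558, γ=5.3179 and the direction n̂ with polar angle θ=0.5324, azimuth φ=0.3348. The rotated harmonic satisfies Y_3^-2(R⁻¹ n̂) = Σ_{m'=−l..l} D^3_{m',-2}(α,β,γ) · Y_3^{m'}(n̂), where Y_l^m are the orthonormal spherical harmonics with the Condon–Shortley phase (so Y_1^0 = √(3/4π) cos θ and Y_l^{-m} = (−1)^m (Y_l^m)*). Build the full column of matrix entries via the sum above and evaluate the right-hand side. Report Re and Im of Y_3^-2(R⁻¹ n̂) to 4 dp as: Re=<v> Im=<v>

Re=0.0422 Im=-0.0686

Need the full column D^3_{m',-2} for m'=−3..3 at α=0.5862, β=0.2558, γ=5.3179.
cos(β/2)=0.991832, sin(β/2)=0.127552
d^3_{-3,-2}: single k=1 term ⇒ +0.299883;  D = +0.295460-0.051317i
d^3_{-2,-2}: k∈[0..1] ⇒ +0.951982 -0.078722 = +0.873260;  D = +0.634070-0.600449i
d^3_{-1,-2}: k∈[0..1] ⇒ -0.387147 +0.012806 = -0.374342;  D = -0.084038+0.364787i
d^3_{0,-2}: k∈[0..1] ⇒ +0.086235 -0.001426 = +0.084809;  D = -0.029858-0.079379i
d^3_{1,-2}: k∈[0..1] ⇒ -0.012806 +0.000106 = -0.012700;  D = +0.010300+0.007429i
d^3_{2,-2}: k∈[0..1] ⇒ +0.001302 -0.000004 = +0.001298;  D = -0.001297-0.000050i
d^3_{3,-2}: single k=0 term ⇒ -0.000082;  D = +0.000070-0.000043i
Y_3^{m'}(θ=0.5324,φ=0.3348) and Σ D·Y over m':
  (+0.2955-0.0513i)·(+0.0293-0.0460i)  (+0.6341-0.6004i)·(+0.1779-0.1408i)  (-0.0840+0.3648i)·(+0.4201-0.1462i)  (-0.0299-0.0794i)·(+0.2288+0.0000i)  (+0.0103+0.0074i)·(-0.4201-0.1462i)  (-0.0013-0.0001i)·(+0.1779+0.1408i)  (+0.0001-0.0000i)·(-0.0293-0.0460i)
Y_3^-2(R⁻¹ n̂) = +0.042239-0.068646i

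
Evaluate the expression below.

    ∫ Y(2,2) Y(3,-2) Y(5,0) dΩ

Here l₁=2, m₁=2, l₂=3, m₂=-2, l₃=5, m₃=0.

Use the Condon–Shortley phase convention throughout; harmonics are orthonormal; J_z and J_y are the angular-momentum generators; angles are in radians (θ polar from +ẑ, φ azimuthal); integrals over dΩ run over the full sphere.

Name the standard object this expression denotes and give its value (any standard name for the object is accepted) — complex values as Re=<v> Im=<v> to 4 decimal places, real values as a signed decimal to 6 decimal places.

This is a Gaunt coefficient — the integral of a triple product of spherical harmonics over the sphere.
Rules hold: Σm=0, L=10 even, 1≤5≤5.
N = 5·7·11 = 385
Δ = 0!·4!·6!/11! = 1/2310
Racah Σ t=0..0: t=0:+1/144 = 1/144
⇒ 3j(2 3 5; 0 0 0)² = 10/231, sgn -1
Racah Σ t=0..0: t=0:+1/2880 = 1/2880
⇒ 3j(2 3 5; 2 -2 0)² = 1/462, sgn -1
4πI² = N·(3j₀)²·(3jₘ)² = 25/693
I = +1·√(0.036075/4π) = 0.05357948

Gaunt coefficient, +0.053579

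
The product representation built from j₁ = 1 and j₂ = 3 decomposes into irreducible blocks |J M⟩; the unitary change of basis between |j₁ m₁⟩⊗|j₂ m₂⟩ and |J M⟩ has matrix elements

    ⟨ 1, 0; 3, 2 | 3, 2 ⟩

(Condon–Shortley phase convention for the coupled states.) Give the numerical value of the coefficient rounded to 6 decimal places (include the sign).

−√(1/3) ≈ -0.577350

√[7·1!1!5!/8! · 1!1!5!1!5!1!] = √(300)
  +(−1)^0/∏(0,1,1,5,0,0)! = 1/120  (running 1/120)
  +(−1)^1/∏(1,0,0,4,1,1)! = -1/24  (running -1/30)
⟨..|..⟩ = √(300)·(-1/30) = -0.577350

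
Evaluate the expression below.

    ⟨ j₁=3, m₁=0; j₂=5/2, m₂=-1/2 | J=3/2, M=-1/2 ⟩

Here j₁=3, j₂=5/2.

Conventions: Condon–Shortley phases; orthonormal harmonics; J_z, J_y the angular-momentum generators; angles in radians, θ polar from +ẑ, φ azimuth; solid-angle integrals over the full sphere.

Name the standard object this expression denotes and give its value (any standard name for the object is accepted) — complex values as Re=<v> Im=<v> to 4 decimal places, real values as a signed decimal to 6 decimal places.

This is a Clebsch–Gordan (vector-coupling) coefficient.
√[4·4!2!1!/8! · 3!3!2!3!1!2!] = √(144/35)
  +(−1)^1/∏(1,3,2,1,0,0)! = -1/12  (running -1/12)
  +(−1)^2/∏(2,2,1,0,1,1)! = 1/4  (running 1/6)
⟨..|..⟩ = √(144/35)·(1/6) = +0.338062

Clebsch–Gordan coefficient, +√(4/35) ≈ +0.338062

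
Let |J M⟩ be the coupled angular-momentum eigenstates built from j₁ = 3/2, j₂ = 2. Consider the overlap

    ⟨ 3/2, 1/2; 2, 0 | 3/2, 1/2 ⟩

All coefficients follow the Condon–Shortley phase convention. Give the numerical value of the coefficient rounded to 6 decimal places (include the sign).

-0.447214

triangle: 2!·1!·2!/6! = 4/720
(j±m)!: 2!·1!·2!·2!·2!·1! = 16
prefactor² = (2J+1)·Δ·N² = 16/45
  k=0: +1/(0!·2!·1!·2!·0!·0!) = 1/4
  k=1: −1/(1!·1!·0!·1!·1!·1!) = -1
Σ = -3/4  ⇒  CG² = 16/45·(-3/4)² = 1/5
CG = −√(1/5) = -0.447214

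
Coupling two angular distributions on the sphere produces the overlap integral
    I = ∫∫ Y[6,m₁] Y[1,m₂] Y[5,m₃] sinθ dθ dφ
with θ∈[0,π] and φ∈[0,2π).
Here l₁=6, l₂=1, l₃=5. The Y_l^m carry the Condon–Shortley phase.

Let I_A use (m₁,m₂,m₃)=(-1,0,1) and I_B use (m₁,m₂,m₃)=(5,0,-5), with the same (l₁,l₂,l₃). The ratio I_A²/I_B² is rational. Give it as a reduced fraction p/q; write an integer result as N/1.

Shared (l₁,l₂,l₃)=(6,1,5): N and (l;000)² cancel in I_A²/I_B².
A: Δ = 2!·10!·0!/13! = 1/858; Racah Σ t=1..1: t=1:−1/17280 = -1/17280; ⇒ 3j(6 1 5; -1 0 1)² = 35/858, sgn -1
B: Δ = 2!·10!·0!/13! = 1/858; Racah Σ t=1..1: t=1:−1/3628800 = -1/3628800; ⇒ 3j(6 1 5; 5 0 -5)² = 1/78, sgn -1
I_A²/I_B² = (35/858)/(1/78) = 35/11

35/11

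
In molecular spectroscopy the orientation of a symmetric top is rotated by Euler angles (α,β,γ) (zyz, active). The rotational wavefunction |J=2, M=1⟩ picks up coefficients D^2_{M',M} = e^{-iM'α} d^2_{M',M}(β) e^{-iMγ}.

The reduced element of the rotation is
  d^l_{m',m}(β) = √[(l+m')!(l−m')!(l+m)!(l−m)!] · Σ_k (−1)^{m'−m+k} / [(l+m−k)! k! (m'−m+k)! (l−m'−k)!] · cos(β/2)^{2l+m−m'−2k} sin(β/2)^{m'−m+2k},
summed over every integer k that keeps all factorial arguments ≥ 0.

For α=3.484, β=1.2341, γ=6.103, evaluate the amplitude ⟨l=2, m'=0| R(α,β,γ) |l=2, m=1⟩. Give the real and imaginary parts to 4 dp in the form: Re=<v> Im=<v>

Re=0.3757 Im=0.0684

Split into d^2_{0,1}(β=1.2341) × two z-phases.
Half-angle: c=0.815589, s=0.578632. N=√(2·2·6·1)=4.898979
The bounds max(0,m−m')=1 and min(l+m,l−m')=2 give 2 terms
  k=1: (−1)^0·4.8990/(2)·0.8156^3·0.5786^1 = +0.768939
  k=2: (−1)^1·4.8990/(2)·0.8156^1·0.5786^3 = -0.387038
d^2_{0,1}(1.2341) = +0.768939 -0.387038 = +0.381901
Attach z-rotation phases: D = e^{-i(0)(3.4840)}·(+0.381901)·e^{-i(1)(6.1030)} = +0.375718+0.068441i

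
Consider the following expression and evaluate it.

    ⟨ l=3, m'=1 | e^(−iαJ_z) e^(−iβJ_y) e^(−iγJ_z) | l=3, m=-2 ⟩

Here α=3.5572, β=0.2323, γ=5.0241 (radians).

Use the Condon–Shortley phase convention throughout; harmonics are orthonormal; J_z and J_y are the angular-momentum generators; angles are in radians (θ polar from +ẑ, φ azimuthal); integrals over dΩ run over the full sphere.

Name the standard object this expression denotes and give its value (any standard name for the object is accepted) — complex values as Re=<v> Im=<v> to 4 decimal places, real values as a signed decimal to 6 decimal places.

Wigner D-matrix element, Re=-0.0094 Im=-0.0020

This is a Wigner D-matrix element — the rotation-matrix element ⟨l m'| R(α,β,γ) |l m⟩ in the angular-momentum basis.
First d^3_{1,-2}(β=0.2323), then the phase factors e^{-i(1)α} and e^{-i(-2)γ}:
With c≡cos(β/2)=0.993262 and s≡sin(β/2)=0.115889, N=[24·2·1·120]^{1/2}=75.894664
Admissible k: 0..1 (factorial args all ≥0)
  k=0: (−1)^3·75.8947/(12)·0.9933^3·0.1159^3 = -0.009646
  k=1: (−1)^4·75.8947/(24)·0.9933^1·0.1159^5 = +0.000066
d^3_{1,-2}(0.2323) = -0.009646 +0.000066 = -0.009580
Phases: e^{-i·(1)·3.5572}=-0.914871+0.403746i, e^{-i·(-2)·5.0241}=-0.811885-0.583817i ⇒ D=-0.009374-0.001977i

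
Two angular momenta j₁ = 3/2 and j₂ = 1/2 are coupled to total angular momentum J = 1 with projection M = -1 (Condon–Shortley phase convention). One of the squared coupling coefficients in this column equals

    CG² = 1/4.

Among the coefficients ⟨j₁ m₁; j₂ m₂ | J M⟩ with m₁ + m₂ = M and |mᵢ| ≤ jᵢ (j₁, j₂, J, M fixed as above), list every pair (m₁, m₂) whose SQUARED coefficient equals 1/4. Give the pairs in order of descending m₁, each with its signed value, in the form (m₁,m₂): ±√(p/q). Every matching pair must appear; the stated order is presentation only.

(-1/2,-1/2): +√(1/4)

Admissible pairs with m₁+m₂ = M = -1: (-3/2,1/2), (-1/2,-1/2)
  (m₁,m₂)=(-1/2,-1/2): CG² = 1/4, CG = +√(1/4)   ← matches the target
  (m₁,m₂)=(-3/2,1/2): CG² = 3/4, CG = −√(3/4)
Pairs with CG² = 1/4: (-1/2,-1/2): +√(1/4)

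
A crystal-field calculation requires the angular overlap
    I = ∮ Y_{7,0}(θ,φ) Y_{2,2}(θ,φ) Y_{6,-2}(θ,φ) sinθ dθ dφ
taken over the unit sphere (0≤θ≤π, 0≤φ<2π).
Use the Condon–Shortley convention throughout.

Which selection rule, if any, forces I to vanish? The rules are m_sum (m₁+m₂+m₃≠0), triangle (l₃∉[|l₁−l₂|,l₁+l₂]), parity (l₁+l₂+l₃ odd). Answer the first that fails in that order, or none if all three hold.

parity

m₁+m₂+m₃ = 0 + 2 − 2 = 0  ✓
triangle: |7−2|=5 ≤ l₃=6 ≤ 7+2=9  ✓
parity: l₁+l₂+l₃ = 15 is odd  ✗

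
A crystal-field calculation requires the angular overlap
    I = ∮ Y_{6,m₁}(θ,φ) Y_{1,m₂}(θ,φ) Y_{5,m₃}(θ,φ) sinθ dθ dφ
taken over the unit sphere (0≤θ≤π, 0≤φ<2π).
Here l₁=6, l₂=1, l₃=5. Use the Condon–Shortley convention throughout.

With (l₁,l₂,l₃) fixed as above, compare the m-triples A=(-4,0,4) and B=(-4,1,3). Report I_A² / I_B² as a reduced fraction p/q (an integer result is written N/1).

4/9

Same 6,1,5: normalisation and zero-m 3j drop out of the ratio.
A: Δ: 2! 10! 0! / 13! → 1/858; sum: t=1:−1/362880 = -1/362880; 3j²(6 1 5; -4 0 4) = Δ·Π!·Σ² = 10/429  (sign +1)
B: Δ: 2! 10! 0! / 13! → 1/858; sum: t=2:+1/161280 = 1/161280; 3j²(6 1 5; -4 1 3) = Δ·Π!·Σ² = 15/286  (sign +1)
I_A²/I_B² = (10/429)/(15/286) = 4/9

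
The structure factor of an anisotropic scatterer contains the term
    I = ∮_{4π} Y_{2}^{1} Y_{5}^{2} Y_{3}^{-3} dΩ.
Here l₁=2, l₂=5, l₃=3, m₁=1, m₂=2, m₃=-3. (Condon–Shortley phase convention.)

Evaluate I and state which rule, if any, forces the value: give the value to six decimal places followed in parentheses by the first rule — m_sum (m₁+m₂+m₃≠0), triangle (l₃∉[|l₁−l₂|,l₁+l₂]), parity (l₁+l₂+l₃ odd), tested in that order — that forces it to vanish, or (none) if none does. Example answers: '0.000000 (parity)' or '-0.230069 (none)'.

0.063396 (none)

Checks pass: Σm=0; 10 even; l₃=3∈[3,7].
(2·2+1)(2·5+1)(2·3+1) = 385
Δ: 4! 0! 6! / 11! → 1/2310
sum: t=2:+1/144 = 1/144
3j²(2 5 3; 0 0 0) = Δ·Π!·Σ² = 10/231  (sign -1)
sum: t=1:−1/4320 = -1/4320
3j²(2 5 3; 1 2 -3) = Δ·Π!·Σ² = 1/330  (sign -1)
combine: 4πI² = 385·10/231·1/330 = 5/99
take √, sign +1: I = 0.06339609
No selection rule forces the value: the integral is nonzero (none).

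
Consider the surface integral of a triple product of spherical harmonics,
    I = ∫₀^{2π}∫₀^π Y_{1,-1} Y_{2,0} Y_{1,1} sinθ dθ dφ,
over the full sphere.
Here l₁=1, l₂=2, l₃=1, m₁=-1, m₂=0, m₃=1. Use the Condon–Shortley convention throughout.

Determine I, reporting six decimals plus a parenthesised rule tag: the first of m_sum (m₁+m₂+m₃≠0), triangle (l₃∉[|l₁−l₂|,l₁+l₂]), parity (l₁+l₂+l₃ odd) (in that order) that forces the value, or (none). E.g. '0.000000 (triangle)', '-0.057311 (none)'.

Checks pass: Σm=0; 4 even; l₃=1∈[1,3].
(2·1+1)(2·2+1)(2·1+1) = 45
Δ: 2! 0! 2! / 5! → 1/30
sum: t=1:−1/1 = -1/1
3j²(1 2 1; 0 0 0) = Δ·Π!·Σ² = 2/15  (sign +1)
sum: t=2:+1/4 = 1/4
3j²(1 2 1; -1 0 1) = Δ·Π!·Σ² = 1/30  (sign +1)
combine: 4πI² = 45·2/15·1/30 = 1/5
take √, sign +1: I = 0.12615663
No selection rule forces the value: the integral is nonzero (none).

0.126157 (none)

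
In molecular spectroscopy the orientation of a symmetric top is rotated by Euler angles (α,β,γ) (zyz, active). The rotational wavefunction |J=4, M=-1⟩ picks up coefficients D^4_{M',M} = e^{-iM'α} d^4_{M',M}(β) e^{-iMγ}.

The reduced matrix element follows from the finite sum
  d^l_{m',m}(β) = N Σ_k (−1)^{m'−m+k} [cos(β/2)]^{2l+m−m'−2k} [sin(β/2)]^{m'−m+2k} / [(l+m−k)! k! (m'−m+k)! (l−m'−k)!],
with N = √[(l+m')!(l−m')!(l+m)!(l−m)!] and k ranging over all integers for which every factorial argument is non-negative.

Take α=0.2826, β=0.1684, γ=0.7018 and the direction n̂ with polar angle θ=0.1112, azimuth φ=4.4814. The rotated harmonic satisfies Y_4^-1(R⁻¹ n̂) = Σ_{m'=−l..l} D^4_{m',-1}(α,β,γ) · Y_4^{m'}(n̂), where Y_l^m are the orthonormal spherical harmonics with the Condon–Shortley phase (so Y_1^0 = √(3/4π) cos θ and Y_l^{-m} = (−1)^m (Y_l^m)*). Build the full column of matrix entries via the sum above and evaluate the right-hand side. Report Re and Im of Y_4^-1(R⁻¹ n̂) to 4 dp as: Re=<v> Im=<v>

Re=-0.3807 Im=-0.1129

Need the full column D^4_{m',-1} for m'=−4..4 at α=0.2826, β=0.1684, γ=0.7018.
cos(β/2)=0.996457, sin(β/2)=0.084101
d^4_{-4,-1}: single k=3 term ⇒ +0.004373;  D = -0.001130+0.004224i
d^4_{-3,-1}: k∈[2..3] ⇒ +0.054957 -0.000652 = +0.054304;  D = +0.001151+0.054292i
d^4_{-2,-1}: k∈[1..3] ⇒ +0.348053 -0.012396 +0.000059 = +0.335716;  D = +0.100428+0.320343i
d^4_{-1,-1}: k∈[0..3] ⇒ +0.972007 -0.103858 +0.001480 -0.000004 = +0.869625;  D = +0.481218+0.724346i
d^4_{0,-1}: k∈[0..3] ⇒ -0.366880 +0.015680 -0.000112 +0.000000 = -0.351312;  D = -0.268290-0.226804i
d^4_{1,-1}: k∈[0..3] ⇒ +0.069239 -0.001480 +0.000005 -0.000000 = +0.067764;  D = +0.061897+0.027582i
d^4_{2,-1}: k∈[0..2] ⇒ -0.008264 +0.000088 -0.000000 = -0.008176;  D = -0.008100-0.001113i
d^4_{3,-1}: k∈[0..1] ⇒ +0.000652 -0.000003 = +0.000650;  D = +0.000643-0.000095i
d^4_{4,-1}: single k=0 term ⇒ -0.000031;  D = -0.000028+0.000013i
Y_4^{m'}(θ=0.1112,φ=4.4814) and Σ D·Y over m':
  (-0.0011+0.0042i)·(+0.0000+0.0001i)  (+0.0012+0.0543i)·(+0.0011-0.0013i)  (+0.1004+0.3203i)·(-0.0218-0.0109i)  (+0.4812+0.7243i)·(-0.0467+0.1988i)  (-0.2683-0.2268i)·(+0.7947+0.0000i)  (+0.0619+0.0276i)·(+0.0467+0.1988i)  (-0.0081-0.0011i)·(-0.0218+0.0109i)  (+0.0006-0.0001i)·(-0.0011-0.0013i)  (-0.0000+0.0000i)·(+0.0000-0.0001i)
Y_4^-1(R⁻¹ n̂) = -0.380742-0.112948i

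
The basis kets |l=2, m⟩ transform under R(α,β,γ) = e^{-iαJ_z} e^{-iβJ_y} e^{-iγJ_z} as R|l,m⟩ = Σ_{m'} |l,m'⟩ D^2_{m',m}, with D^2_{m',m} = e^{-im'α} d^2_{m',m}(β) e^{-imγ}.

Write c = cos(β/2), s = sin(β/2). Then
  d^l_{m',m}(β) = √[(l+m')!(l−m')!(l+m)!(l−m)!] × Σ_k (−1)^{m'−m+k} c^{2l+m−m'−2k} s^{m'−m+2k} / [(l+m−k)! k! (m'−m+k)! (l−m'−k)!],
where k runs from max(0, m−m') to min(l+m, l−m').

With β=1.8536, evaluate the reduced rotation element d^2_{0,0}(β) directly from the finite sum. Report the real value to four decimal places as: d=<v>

d=-0.3832

d^2_{0,0}(β=1.8536) via the finite sum:
With c≡cos(β/2)=0.600396 and s≡sin(β/2)=0.799703, N=[2·2·2·2]^{1/2}=4.000000
k: max(0,(0)−(0))=0 … min(2+(0),2−(0))=2
  k=0: (−1)^0·4.0000/(4)·0.6004^4·0.7997^0 = +0.129943
  k=1: (−1)^1·4.0000/(1)·0.6004^2·0.7997^2 = -0.922132
  k=2: (−1)^2·4.0000/(4)·0.6004^0·0.7997^4 = +0.408992
d^2_{0,0}(1.8536) = +0.129943 -0.922132 +0.408992 = -0.383197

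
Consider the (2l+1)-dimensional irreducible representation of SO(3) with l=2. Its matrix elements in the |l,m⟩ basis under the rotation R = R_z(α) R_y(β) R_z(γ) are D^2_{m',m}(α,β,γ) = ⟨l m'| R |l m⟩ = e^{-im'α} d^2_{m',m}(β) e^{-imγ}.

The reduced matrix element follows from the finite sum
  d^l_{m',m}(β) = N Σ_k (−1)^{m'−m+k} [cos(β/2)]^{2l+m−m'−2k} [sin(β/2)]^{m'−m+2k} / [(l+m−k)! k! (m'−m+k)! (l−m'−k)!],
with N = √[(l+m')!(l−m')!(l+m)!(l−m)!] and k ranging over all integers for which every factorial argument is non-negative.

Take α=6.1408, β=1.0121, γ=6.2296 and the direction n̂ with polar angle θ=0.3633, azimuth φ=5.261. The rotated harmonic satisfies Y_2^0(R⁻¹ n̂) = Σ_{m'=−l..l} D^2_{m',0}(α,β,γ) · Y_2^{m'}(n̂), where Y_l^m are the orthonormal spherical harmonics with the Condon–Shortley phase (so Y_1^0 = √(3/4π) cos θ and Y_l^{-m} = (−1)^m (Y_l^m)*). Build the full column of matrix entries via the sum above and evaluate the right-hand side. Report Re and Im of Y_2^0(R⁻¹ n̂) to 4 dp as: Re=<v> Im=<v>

Re=0.1318 Im=0.0000

Need the full column D^2_{m',0} for m'=−2..2 at α=6.1408, β=1.0121, γ=6.2296.
cos(β/2)=0.874666, sin(β/2)=0.484726
d^2_{-2,0}: single k=2 term ⇒ +0.440304;  D = +0.422572-0.123698i
d^2_{-1,0}: k∈[1..2] ⇒ +0.794509 -0.244010 = +0.550499;  D = +0.544928-0.078118i
d^2_{0,0}: k∈[0..2] ⇒ +0.585287 -0.719014 +0.055206 = -0.078521;  D = -0.078521+0.000000i
d^2_{1,0}: k∈[0..1] ⇒ -0.794509 +0.244010 = -0.550499;  D = -0.544928-0.078118i
d^2_{2,0}: single k=0 term ⇒ +0.440304;  D = +0.422572+0.123698i
Y_2^{m'}(θ=0.3633,φ=5.261) and Σ D·Y over m':
  (+0.4226-0.1237i)·(-0.0222+0.0434i)  (+0.5449-0.0781i)·(+0.1338+0.2190i)  (-0.0785+0.0000i)·(+0.5113+0.0000i)  (-0.5449-0.0781i)·(-0.1338+0.2190i)  (+0.4226+0.1237i)·(-0.0222-0.0434i)
Y_2^0(R⁻¹ n̂) = +0.131849+0.000000i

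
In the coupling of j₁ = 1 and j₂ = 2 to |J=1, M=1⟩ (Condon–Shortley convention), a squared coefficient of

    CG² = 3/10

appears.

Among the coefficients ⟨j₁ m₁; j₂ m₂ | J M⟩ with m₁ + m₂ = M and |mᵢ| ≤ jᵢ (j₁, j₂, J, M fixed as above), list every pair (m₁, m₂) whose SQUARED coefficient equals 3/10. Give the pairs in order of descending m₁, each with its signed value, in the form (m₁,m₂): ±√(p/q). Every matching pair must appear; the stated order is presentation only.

Admissible pairs with m₁+m₂ = M = 1: (-1,2), (0,1), (1,0)
  (m₁,m₂)=(1,0): CG² = 1/10, CG = +√(1/10)
  (m₁,m₂)=(0,1): CG² = 3/10, CG = −√(3/10)   ← matches the target
  (m₁,m₂)=(-1,2): CG² = 3/5, CG = +√(3/5)
Pairs with CG² = 3/10: (0,1): −√(3/10)

(0,1): −√(3/10)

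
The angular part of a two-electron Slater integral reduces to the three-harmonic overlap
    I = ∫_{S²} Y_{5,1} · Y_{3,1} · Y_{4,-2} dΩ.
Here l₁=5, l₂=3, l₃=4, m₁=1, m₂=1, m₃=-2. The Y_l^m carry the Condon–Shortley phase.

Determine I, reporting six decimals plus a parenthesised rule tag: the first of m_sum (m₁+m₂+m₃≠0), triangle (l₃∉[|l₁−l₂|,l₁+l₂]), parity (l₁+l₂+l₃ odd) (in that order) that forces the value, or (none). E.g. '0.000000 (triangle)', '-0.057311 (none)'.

0.106335 (none)

Checks pass: Σm=0; 12 even; l₃=4∈[2,8].
(2·5+1)(2·3+1)(2·4+1) = 693
Δ: 4! 6! 2! / 13! → 1/180180
sum: t=1:−1/576 t=2:+1/144 t=3:−1/576 = 1/288
3j²(5 3 4; 0 0 0) = Δ·Π!·Σ² = 20/1001  (sign +1)
sum: t=2:+1/384 t=3:−1/720 t=4:+1/34560 = 43/34560
3j²(5 3 4; 1 1 -2) = Δ·Π!·Σ² = 1849/180180  (sign +1)
combine: 4πI² = 693·20/1001·1849/180180 = 1849/13013
take √, sign +1: I = 0.10633465
No selection rule forces the value: the integral is nonzero (none).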